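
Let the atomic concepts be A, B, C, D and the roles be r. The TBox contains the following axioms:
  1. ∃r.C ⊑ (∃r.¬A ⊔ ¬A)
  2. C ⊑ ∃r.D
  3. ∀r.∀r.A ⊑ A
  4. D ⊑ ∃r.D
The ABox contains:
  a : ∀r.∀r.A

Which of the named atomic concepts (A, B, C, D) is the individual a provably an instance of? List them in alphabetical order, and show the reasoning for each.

1. a : A?  L(a) = {∀r.∀r.A} ∪ {¬A}
   clash {A, ¬A} at a — a ∈ A
2. a : B?  L(a) = {∀r.∀r.A} ∪ {¬B}
   apply at a: ∀r.∀r.A⊑A
   open: L(a) ⊇ {A, ¬B, ¬C, ¬D, ∀r.¬C, …} — a ∉ B possible
3. a : C?  L(a) = {∀r.∀r.A} ∪ {¬C}
   apply at a: ∀r.∀r.A⊑A
   open: L(a) ⊇ {A, ¬C, ¬D, ∀r.¬C, ∀r.∀r.A} — a ∉ C possible
4. a : D?  L(a) = {∀r.∀r.A} ∪ {¬D}
   apply at a: ∀r.∀r.A⊑A
   open: L(a) ⊇ {A, ¬C, ¬D, ∀r.¬C, ∀r.∀r.A} — a ∉ D possible
5. Entailed for a: {A}

{A}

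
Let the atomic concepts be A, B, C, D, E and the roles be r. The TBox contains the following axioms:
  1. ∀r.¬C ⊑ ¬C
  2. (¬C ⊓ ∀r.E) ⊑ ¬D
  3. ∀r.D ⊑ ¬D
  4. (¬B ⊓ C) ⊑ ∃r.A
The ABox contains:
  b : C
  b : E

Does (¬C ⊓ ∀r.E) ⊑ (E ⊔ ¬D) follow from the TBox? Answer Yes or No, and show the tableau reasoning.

1. (¬C ⊓ ∀r.E) ⊑ (E ⊔ ¬D)  ⇔  ((¬C ⊓ ∀r.E) ⊓ (¬E ⊓ D)) unsat w.r.t. T
   all branches close; clash {D, ¬D} at x₀
2. Hence (¬C ⊓ ∀r.E) ⊑ (E ⊔ ¬D): entailed.

Yes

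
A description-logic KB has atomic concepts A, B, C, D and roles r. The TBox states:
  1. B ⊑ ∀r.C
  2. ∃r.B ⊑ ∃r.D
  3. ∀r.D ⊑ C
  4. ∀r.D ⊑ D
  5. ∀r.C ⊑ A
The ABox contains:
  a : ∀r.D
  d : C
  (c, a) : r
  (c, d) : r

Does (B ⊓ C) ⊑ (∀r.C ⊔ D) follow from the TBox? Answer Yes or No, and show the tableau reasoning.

Yes

1. (B ⊓ C) ⊑ (∀r.C ⊔ D)  ⇔  ((B ⊓ C) ⊓ (∃r.¬C ⊓ ¬D)) unsat w.r.t. T
   all branches close; clash {D, ¬D} at x₀
2. Hence (B ⊓ C) ⊑ (∀r.C ⊔ D): entailed.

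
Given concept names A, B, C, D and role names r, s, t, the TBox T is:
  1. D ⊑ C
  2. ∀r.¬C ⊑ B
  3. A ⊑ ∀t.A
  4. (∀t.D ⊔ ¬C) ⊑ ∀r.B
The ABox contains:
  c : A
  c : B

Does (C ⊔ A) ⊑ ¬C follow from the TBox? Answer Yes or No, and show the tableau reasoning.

No

1. (C ⊔ A) ⊑ ¬C  ⇔  ((C ⊔ A) ⊓ C) unsat w.r.t. T
   open: L(x₀) ⊇ {C, ¬A, ∃r.C, ∃t.¬D} (+ ∃-successors)
2. Hence (C ⊔ A) ⊑ ¬C: not entailed.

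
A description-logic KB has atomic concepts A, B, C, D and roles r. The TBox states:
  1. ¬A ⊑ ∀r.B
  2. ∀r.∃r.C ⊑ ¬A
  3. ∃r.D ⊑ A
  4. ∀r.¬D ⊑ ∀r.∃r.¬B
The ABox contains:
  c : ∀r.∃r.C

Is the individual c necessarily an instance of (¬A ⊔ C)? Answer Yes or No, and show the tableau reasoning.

Yes

1. c : (¬A ⊔ C)?  L(c) = {∀r.∃r.C} ∪ {(A ⊓ ¬C)}
   clash {A, ¬A} at c — c ∈ (¬A ⊔ C)
2. Hence c : (¬A ⊔ C): entailed.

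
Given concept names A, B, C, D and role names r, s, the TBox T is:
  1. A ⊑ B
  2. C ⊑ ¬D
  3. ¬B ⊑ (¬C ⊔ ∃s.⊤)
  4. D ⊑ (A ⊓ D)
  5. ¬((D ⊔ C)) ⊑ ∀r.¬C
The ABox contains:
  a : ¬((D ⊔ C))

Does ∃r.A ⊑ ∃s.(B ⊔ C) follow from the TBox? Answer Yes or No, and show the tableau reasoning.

1. ∃r.A ⊑ ∃s.(B ⊔ C)  ⇔  (∃r.A ⊓ ∀s.(¬B ⊓ ¬C)) unsat w.r.t. T
   open: L(x₀) ⊇ {B, ¬A, ¬C, ¬D, ∀r.¬C, …} (+ ∃-successors)
2. Hence ∃r.A ⊑ ∃s.(B ⊔ C): not entailed.

No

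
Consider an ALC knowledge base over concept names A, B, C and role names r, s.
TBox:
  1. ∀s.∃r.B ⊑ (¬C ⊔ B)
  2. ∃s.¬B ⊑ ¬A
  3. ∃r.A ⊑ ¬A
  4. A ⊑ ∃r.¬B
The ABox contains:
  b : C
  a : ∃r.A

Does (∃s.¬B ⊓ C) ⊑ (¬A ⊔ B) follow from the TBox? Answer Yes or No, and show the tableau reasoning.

1. (∃s.¬B ⊓ C) ⊑ (¬A ⊔ B)  ⇔  ((∃s.¬B ⊓ C) ⊓ (A ⊓ ¬B)) unsat w.r.t. T
   all branches close; clash {A, ¬A} at x₀
2. Hence (∃s.¬B ⊓ C) ⊑ (¬A ⊔ B): entailed.

Yes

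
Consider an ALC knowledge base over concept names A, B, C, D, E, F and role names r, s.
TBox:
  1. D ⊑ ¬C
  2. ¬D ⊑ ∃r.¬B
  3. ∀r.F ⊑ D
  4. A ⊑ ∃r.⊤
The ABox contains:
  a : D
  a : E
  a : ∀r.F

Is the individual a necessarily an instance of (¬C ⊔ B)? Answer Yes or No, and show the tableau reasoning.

1. a : (¬C ⊔ B)?  L(a) = {D, E, ∀r.F} ∪ {(C ⊓ ¬B)}
   clash {C, ¬C} at a — a ∈ (¬C ⊔ B)
2. Hence a : (¬C ⊔ B): entailed.

Yes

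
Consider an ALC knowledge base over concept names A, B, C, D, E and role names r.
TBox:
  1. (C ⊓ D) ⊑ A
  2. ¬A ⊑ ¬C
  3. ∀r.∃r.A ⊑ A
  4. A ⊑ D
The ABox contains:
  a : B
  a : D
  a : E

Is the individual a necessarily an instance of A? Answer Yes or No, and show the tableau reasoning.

No

1. a : A?  L(a) = {B, D, E} ∪ {¬A}
   apply at a: ¬A⊑¬C
   open: L(a) ⊇ {B, D, E, ¬A, ¬C, …} (+ ∃-successors) — a ∉ A possible
2. Hence a : A: not entailed.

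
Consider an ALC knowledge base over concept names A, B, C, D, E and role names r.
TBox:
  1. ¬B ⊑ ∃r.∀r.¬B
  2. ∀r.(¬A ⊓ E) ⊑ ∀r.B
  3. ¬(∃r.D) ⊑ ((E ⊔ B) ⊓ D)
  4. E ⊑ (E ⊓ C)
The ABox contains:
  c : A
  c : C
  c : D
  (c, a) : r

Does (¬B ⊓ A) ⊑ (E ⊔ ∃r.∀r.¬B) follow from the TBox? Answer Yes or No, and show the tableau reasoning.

Yes

1. (¬B ⊓ A) ⊑ (E ⊔ ∃r.∀r.¬B)  ⇔  ((¬B ⊓ A) ⊓ (¬E ⊓ ∀r.∃r.B)) unsat w.r.t. T
   all branches close; clash {B, ¬B} at x₀
2. Hence (¬B ⊓ A) ⊑ (E ⊔ ∃r.∀r.¬B): entailed.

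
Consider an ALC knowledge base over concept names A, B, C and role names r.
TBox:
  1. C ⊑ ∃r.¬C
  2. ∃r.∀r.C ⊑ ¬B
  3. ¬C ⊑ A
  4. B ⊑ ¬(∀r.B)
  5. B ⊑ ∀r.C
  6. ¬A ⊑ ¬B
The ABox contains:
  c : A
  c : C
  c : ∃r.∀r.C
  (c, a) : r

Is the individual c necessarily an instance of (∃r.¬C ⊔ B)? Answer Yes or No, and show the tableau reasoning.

1. c : (∃r.¬C ⊔ B)?  L(c) = {A, C, ∃r.∀r.C} ∪ {(∀r.C ⊓ ¬B)}
   clash {C, ¬C} at an ∃-successor — c ∈ (∃r.¬C ⊔ B)
2. Hence c : (∃r.¬C ⊔ B): entailed.

Yes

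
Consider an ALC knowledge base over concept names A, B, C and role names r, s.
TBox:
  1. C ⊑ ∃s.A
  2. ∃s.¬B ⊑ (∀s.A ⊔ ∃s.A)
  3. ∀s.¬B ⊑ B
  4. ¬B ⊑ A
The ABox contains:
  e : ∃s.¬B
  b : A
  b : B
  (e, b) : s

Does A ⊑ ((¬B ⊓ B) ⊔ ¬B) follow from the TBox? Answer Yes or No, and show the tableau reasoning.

No

1. A ⊑ ((¬B ⊓ B) ⊔ ¬B)  ⇔  (A ⊓ ((B ⊔ ¬B) ⊓ B)) unsat w.r.t. T
   open: L(x₀) ⊇ {A, B, ¬C, ∀s.B}
2. Hence A ⊑ ((¬B ⊓ B) ⊔ ¬B): not entailed.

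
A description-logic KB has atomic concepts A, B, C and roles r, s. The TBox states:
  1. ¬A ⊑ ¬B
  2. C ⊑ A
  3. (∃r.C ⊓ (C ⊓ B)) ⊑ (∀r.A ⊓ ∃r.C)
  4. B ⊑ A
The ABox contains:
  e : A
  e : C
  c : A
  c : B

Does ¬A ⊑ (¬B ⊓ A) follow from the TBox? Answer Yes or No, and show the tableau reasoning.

No

1. ¬A ⊑ (¬B ⊓ A)  ⇔  (¬A ⊓ (B ⊔ ¬A)) unsat w.r.t. T
   apply at x₀: ¬A⊑¬B
   open: L(x₀) ⊇ {¬A, ¬B, ¬C, ∀r.¬C}
2. Hence ¬A ⊑ (¬B ⊓ A): not entailed.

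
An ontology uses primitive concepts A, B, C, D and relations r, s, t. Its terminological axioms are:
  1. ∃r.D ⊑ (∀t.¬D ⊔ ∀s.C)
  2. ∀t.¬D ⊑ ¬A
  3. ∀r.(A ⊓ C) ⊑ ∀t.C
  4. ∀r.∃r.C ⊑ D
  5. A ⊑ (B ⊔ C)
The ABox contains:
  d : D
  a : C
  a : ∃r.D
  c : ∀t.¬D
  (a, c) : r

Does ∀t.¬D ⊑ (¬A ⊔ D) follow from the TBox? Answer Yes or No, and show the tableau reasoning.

1. ∀t.¬D ⊑ (¬A ⊔ D)  ⇔  (∀t.¬D ⊓ (A ⊓ ¬D)) unsat w.r.t. T
   all branches close; clash {A, ¬A} at x₀
2. Hence ∀t.¬D ⊑ (¬A ⊔ D): entailed.

Yes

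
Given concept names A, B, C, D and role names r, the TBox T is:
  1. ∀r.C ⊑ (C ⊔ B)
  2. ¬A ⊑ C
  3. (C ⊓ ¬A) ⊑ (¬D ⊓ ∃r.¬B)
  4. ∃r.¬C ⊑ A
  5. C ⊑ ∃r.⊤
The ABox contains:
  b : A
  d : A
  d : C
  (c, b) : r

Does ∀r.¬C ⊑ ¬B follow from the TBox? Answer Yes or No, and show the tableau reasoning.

No

1. ∀r.¬C ⊑ ¬B  ⇔  (∀r.¬C ⊓ B) unsat w.r.t. T
   open: L(x₀) ⊇ {A, B, ¬C, ∀r.¬C, ∃r.¬C} (+ ∃-successors)
2. Hence ∀r.¬C ⊑ ¬B: not entailed.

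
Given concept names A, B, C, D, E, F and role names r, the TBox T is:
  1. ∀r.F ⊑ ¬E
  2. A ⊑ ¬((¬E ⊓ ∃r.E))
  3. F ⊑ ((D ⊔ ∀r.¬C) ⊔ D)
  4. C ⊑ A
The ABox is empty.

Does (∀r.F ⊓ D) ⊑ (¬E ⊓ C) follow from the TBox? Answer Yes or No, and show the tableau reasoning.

No

1. (∀r.F ⊓ D) ⊑ (¬E ⊓ C)  ⇔  ((∀r.F ⊓ D) ⊓ (E ⊔ ¬C)) unsat w.r.t. T
   apply at x₀: ∀r.F⊑¬E
   open: L(x₀) ⊇ {D, ¬A, ¬C, ¬E, ¬F, …}
2. Hence (∀r.F ⊓ D) ⊑ (¬E ⊓ C): not entailed.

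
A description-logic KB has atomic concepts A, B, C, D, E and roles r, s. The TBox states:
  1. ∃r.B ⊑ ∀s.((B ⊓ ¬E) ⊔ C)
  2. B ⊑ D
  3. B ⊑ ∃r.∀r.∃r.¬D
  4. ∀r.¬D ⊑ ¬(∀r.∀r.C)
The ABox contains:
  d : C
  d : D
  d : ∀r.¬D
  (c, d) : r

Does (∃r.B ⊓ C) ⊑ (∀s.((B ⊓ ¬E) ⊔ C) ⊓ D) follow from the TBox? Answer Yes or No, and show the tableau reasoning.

No

1. (∃r.B ⊓ C) ⊑ (∀s.((B ⊓ ¬E) ⊔ C) ⊓ D)  ⇔  ((∃r.B ⊓ C) ⊓ (∃s.((¬B ⊔ E) ⊓ ¬C) ⊔ ¬D)) unsat w.r.t. T
   apply at x₀: ∃r.B⊑∀s.((B ⊓ ¬E) ⊔ C)
   open: L(x₀) ⊇ {C, ¬B, ¬D, ∀s.((B ⊓ ¬E) ⊔ C), ∃r.B, …} (+ ∃-successors)
2. Hence (∃r.B ⊓ C) ⊑ (∀s.((B ⊓ ¬E) ⊔ C) ⊓ D): not entailed.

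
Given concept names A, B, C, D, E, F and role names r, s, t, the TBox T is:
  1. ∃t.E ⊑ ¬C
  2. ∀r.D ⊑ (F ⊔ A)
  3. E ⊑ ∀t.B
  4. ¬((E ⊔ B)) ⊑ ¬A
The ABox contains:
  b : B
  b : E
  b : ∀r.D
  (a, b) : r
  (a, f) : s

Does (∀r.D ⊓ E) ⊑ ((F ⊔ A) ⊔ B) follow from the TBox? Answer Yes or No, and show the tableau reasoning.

1. (∀r.D ⊓ E) ⊑ ((F ⊔ A) ⊔ B)  ⇔  ((∀r.D ⊓ E) ⊓ ((¬F ⊓ ¬A) ⊓ ¬B)) unsat w.r.t. T
   all branches close; clash {A, ¬A} at x₀
2. Hence (∀r.D ⊓ E) ⊑ ((F ⊔ A) ⊔ B): entailed.

Yes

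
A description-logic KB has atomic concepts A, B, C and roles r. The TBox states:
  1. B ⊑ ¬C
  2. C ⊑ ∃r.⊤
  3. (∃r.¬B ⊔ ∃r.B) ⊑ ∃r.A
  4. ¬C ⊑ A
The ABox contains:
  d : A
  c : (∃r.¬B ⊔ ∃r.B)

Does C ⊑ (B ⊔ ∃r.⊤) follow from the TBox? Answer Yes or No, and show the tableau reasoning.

Yes

1. C ⊑ (B ⊔ ∃r.⊤)  ⇔  (C ⊓ (¬B ⊓ ∀r.⊥)) unsat w.r.t. T
   all branches close; clash ⊥ at an ∃-successor
2. Hence C ⊑ (B ⊔ ∃r.⊤): entailed.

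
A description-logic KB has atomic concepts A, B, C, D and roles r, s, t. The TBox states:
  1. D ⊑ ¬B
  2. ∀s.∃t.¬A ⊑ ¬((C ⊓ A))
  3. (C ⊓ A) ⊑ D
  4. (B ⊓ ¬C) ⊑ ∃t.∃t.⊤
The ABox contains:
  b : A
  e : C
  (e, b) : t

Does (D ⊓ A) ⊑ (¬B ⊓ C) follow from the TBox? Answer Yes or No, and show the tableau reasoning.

1. (D ⊓ A) ⊑ (¬B ⊓ C)  ⇔  ((D ⊓ A) ⊓ (B ⊔ ¬C)) unsat w.r.t. T
   apply at x₀: D⊑¬B
   open: L(x₀) ⊇ {A, D, ¬B, ¬C, ∃s.∀t.A} (+ ∃-successors)
2. Hence (D ⊓ A) ⊑ (¬B ⊓ C): not entailed.

No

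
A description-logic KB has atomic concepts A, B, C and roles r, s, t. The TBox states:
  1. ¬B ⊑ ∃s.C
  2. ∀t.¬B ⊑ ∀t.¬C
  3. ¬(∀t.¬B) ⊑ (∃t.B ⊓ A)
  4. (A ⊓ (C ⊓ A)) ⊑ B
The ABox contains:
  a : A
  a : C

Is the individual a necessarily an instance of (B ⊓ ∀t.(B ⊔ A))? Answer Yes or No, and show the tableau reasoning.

No

1. a : (B ⊓ ∀t.(B ⊔ A))?  L(a) = {A, C} ∪ {(¬B ⊔ ∃t.(¬B ⊓ ¬A))}
   open: L(a) ⊇ {A, B, C, ∀t.¬B, ∀t.¬C, …} (+ ∃-successors) — a ∉ (B ⊓ ∀t.(B ⊔ A)) possible
2. Hence a : (B ⊓ ∀t.(B ⊔ A)): not entailed.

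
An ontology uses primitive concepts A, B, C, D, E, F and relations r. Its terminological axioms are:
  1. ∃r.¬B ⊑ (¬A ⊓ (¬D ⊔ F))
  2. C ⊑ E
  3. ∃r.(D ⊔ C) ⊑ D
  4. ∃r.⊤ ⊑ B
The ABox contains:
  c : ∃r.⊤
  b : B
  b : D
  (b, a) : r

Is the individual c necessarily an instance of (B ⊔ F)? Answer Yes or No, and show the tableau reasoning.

1. c : (B ⊔ F)?  L(c) = {∃r.⊤} ∪ {(¬B ⊓ ¬F)}
   clash {B, ¬B} at c — c ∈ (B ⊔ F)
2. Hence c : (B ⊔ F): entailed.

Yes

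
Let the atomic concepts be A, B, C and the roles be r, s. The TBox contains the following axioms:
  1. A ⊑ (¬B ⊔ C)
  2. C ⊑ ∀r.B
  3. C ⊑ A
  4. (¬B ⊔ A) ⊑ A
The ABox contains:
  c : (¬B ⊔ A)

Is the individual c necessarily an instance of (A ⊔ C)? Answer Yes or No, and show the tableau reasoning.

1. c : (A ⊔ C)?  L(c) = {(¬B ⊔ A)} ∪ {(¬A ⊓ ¬C)}
   clash {A, ¬A} at c — c ∈ (A ⊔ C)
2. Hence c : (A ⊔ C): entailed.

Yes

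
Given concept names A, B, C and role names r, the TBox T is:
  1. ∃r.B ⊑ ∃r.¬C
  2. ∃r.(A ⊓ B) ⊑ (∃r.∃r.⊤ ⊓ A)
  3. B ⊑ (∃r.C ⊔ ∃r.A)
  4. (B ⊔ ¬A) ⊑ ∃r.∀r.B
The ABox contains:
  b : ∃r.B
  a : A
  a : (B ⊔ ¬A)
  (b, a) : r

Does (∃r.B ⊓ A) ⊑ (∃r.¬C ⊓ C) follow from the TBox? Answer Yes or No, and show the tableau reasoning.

1. (∃r.B ⊓ A) ⊑ (∃r.¬C ⊓ C)  ⇔  ((∃r.B ⊓ A) ⊓ (∀r.C ⊔ ¬C)) unsat w.r.t. T
   apply at x₀: ∃r.B⊑∃r.¬C
   open: L(x₀) ⊇ {A, ¬B, ¬C, ∀r.(¬A ⊔ ¬B), ∃r.B, …} (+ ∃-successors)
2. Hence (∃r.B ⊓ A) ⊑ (∃r.¬C ⊓ C): not entailed.

No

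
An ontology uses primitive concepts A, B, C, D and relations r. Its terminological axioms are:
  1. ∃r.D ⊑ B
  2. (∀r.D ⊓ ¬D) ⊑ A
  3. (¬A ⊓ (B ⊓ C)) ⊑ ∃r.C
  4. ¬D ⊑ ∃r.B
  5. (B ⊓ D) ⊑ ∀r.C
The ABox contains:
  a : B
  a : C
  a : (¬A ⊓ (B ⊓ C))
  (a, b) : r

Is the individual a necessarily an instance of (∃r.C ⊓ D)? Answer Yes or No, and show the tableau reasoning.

No

1. a : (∃r.C ⊓ D)?  L(a) = {B, C, (¬A ⊓ (B ⊓ C))} ∪ {(∀r.¬C ⊔ ¬D)}
   apply at a: (¬A ⊓ (B ⊓ C))⊑∃r.C
   open: L(a) ⊇ {B, C, ¬A, ¬D, ∃r.B, …} (+ ∃-successors) — a ∉ (∃r.C ⊓ D) possible
2. Hence a : (∃r.C ⊓ D): not entailed.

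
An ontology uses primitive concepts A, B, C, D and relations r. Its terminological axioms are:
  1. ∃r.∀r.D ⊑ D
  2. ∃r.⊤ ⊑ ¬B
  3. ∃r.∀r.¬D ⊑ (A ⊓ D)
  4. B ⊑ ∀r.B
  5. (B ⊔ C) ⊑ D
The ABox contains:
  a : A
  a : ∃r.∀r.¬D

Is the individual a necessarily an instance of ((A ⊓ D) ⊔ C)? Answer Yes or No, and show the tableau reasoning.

1. a : ((A ⊓ D) ⊔ C)?  L(a) = {A, ∃r.∀r.¬D} ∪ {((¬A ⊔ ¬D) ⊓ ¬C)}
   clash {D, ¬D} at a — a ∈ ((A ⊓ D) ⊔ C)
2. Hence a : ((A ⊓ D) ⊔ C): entailed.

Yes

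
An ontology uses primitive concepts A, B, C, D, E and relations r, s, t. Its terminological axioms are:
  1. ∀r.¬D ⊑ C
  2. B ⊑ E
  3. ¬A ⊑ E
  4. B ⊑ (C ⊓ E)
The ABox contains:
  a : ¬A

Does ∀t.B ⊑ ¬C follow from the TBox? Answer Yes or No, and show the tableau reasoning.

No

1. ∀t.B ⊑ ¬C  ⇔  (∀t.B ⊓ C) unsat w.r.t. T
   open: L(x₀) ⊇ {A, C, ¬B, ∀t.B}
2. Hence ∀t.B ⊑ ¬C: not entailed.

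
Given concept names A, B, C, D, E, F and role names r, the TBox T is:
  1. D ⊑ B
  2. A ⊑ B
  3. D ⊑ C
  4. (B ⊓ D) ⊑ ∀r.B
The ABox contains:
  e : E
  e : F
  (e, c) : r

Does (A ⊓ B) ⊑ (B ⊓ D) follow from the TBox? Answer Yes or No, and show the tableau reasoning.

1. (A ⊓ B) ⊑ (B ⊓ D)  ⇔  ((A ⊓ B) ⊓ (¬B ⊔ ¬D)) unsat w.r.t. T
   open: L(x₀) ⊇ {A, B, ¬D}
2. Hence (A ⊓ B) ⊑ (B ⊓ D): not entailed.

No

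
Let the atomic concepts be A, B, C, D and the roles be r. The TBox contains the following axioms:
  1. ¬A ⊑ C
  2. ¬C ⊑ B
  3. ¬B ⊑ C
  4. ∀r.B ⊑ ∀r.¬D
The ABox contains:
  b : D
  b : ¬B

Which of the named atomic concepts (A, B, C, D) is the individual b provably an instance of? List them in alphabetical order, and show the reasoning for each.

{C, D}

1. b : A?  L(b) = {D, ¬B} ∪ {¬A}
   apply at b: ¬A⊑C; ¬B⊑C
   open: L(b) ⊇ {C, D, ¬A, ¬B, ∃r.¬B} (+ ∃-successors) — b ∉ A possible
2. b : B?  L(b) = {D, ¬B} ∪ {¬B}
   apply at b: ¬B⊑C
   open: L(b) ⊇ {A, C, D, ¬B, ∃r.¬B} (+ ∃-successors) — b ∉ B possible
3. b : C?  L(b) = {D, ¬B} ∪ {¬C}
   clash {C, ¬C} at b — b ∈ C
4. b : D?  L(b) = {D, ¬B} ∪ {¬D}
   clash {D, ¬D} at b — b ∈ D
5. Entailed for b: {C, D}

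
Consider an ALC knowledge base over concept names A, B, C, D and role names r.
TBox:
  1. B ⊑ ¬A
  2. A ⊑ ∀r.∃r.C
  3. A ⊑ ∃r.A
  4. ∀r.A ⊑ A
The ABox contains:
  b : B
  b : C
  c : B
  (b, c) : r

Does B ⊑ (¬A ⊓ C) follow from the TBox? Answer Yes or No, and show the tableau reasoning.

1. B ⊑ (¬A ⊓ C)  ⇔  (B ⊓ (A ⊔ ¬C)) unsat w.r.t. T
   apply at x₀: B⊑¬A
   open: L(x₀) ⊇ {B, ¬A, ¬C, ∃r.¬A} (+ ∃-successors)
2. Hence B ⊑ (¬A ⊓ C): not entailed.

No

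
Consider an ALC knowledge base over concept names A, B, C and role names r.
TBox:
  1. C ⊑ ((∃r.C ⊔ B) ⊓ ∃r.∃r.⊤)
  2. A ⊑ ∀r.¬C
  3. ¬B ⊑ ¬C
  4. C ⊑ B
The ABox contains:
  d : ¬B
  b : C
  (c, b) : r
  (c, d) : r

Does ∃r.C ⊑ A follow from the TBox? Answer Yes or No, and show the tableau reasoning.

No

1. ∃r.C ⊑ A  ⇔  (∃r.C ⊓ ¬A) unsat w.r.t. T
   open: L(x₀) ⊇ {B, ¬A, ¬C, ∃r.C} (+ ∃-successors)
2. Hence ∃r.C ⊑ A: not entailed.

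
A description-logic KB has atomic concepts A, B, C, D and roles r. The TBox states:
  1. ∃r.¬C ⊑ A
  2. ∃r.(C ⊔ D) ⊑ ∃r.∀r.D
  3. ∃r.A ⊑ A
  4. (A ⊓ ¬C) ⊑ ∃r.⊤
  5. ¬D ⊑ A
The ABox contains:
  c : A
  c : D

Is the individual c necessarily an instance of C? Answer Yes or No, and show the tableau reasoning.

1. c : C?  L(c) = {A, D} ∪ {¬C}
   open: L(c) ⊇ {A, D, ¬C, ∀r.(¬C ⊓ ¬D), ∃r.⊤} (+ ∃-successors) — c ∉ C possible
2. Hence c : C: not entailed.

No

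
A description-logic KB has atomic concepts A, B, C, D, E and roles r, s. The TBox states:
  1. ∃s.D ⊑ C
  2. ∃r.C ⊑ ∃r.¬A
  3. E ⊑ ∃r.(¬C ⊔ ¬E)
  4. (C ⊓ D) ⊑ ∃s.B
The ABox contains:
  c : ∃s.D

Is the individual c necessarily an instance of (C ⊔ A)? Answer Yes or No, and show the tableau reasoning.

Yes

1. c : (C ⊔ A)?  L(c) = {∃s.D} ∪ {(¬C ⊓ ¬A)}
   clash {C, ¬C} at c — c ∈ (C ⊔ A)
2. Hence c : (C ⊔ A): entailed.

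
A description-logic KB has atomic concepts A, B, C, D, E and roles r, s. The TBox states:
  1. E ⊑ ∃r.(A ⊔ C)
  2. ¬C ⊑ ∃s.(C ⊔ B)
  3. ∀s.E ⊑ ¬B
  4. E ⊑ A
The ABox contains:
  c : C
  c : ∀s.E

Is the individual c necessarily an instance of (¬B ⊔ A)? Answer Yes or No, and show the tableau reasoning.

Yes

1. c : (¬B ⊔ A)?  L(c) = {C, ∀s.E} ∪ {(B ⊓ ¬A)}
   clash {A, ¬A} at c — c ∈ (¬B ⊔ A)
2. Hence c : (¬B ⊔ A): entailed.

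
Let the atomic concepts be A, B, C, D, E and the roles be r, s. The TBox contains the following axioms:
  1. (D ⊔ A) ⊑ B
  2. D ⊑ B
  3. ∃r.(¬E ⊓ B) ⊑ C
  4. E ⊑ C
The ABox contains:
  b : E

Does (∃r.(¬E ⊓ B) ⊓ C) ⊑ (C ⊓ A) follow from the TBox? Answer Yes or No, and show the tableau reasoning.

No

1. (∃r.(¬E ⊓ B) ⊓ C) ⊑ (C ⊓ A)  ⇔  ((∃r.(¬E ⊓ B) ⊓ C) ⊓ (¬C ⊔ ¬A)) unsat w.r.t. T
   open: L(x₀) ⊇ {C, ¬A, ¬D, ∃r.(¬E ⊓ B)} (+ ∃-successors)
2. Hence (∃r.(¬E ⊓ B) ⊓ C) ⊑ (C ⊓ A): not entailed.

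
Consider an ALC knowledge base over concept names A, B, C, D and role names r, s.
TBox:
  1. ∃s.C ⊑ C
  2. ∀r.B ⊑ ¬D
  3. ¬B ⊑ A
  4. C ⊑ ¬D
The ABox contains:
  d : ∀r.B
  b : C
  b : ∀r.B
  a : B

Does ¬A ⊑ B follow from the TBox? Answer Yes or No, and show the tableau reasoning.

1. ¬A ⊑ B  ⇔  (¬A ⊓ ¬B) unsat w.r.t. T
   all branches close; clash {A, ¬A} at x₀
2. Hence ¬A ⊑ B: entailed.

Yes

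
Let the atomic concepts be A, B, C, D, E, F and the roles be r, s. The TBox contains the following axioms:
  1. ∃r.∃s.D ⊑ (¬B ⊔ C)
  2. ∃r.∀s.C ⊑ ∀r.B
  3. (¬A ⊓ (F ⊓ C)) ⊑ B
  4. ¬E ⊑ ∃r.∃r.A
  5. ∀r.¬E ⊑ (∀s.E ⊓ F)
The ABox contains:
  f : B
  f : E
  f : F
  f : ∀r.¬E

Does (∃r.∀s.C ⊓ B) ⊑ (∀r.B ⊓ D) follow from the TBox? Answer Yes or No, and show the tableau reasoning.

1. (∃r.∀s.C ⊓ B) ⊑ (∀r.B ⊓ D)  ⇔  ((∃r.∀s.C ⊓ B) ⊓ (∃r.¬B ⊔ ¬D)) unsat w.r.t. T
   apply at x₀: ∃r.∀s.C⊑∀r.B
   open: L(x₀) ⊇ {B, E, ¬D, ∀r.B, ∀r.∀s.¬D, …} (+ ∃-successors)
2. Hence (∃r.∀s.C ⊓ B) ⊑ (∀r.B ⊓ D): not entailed.

No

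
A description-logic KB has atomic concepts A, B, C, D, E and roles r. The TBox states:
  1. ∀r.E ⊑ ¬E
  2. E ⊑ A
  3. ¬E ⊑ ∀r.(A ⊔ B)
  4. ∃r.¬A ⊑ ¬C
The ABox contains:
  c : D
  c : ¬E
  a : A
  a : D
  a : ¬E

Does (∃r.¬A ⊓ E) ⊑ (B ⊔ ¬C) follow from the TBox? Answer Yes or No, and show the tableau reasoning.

Yes

1. (∃r.¬A ⊓ E) ⊑ (B ⊔ ¬C)  ⇔  ((∃r.¬A ⊓ E) ⊓ (¬B ⊓ C)) unsat w.r.t. T
   all branches close; clash {C, ¬C} at x₀
2. Hence (∃r.¬A ⊓ E) ⊑ (B ⊔ ¬C): entailed.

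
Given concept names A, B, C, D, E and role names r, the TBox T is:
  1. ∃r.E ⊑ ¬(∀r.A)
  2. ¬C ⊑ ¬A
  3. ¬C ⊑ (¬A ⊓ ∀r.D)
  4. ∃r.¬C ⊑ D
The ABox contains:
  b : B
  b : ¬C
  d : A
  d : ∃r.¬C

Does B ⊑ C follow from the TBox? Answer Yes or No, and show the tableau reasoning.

No

1. B ⊑ C  ⇔  (B ⊓ ¬C) unsat w.r.t. T
   apply at x₀: ¬C⊑¬A; ¬C⊑(¬A ⊓ ∀r.D)
   open: L(x₀) ⊇ {B, ¬A, ¬C, ∀r.C, ∀r.D, …}
2. Hence B ⊑ C: not entailed.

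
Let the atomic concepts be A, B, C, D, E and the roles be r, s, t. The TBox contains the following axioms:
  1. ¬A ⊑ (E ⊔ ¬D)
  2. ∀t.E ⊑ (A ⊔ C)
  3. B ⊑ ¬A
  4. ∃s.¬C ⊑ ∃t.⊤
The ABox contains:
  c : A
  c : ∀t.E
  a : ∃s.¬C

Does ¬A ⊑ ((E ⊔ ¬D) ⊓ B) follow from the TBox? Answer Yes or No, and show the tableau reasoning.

1. ¬A ⊑ ((E ⊔ ¬D) ⊓ B)  ⇔  (¬A ⊓ ((¬E ⊓ D) ⊔ ¬B)) unsat w.r.t. T
   apply at x₀: ¬A⊑(E ⊔ ¬D)
   open: L(x₀) ⊇ {E, ¬A, ¬B, ∀s.C, ∃t.¬E} (+ ∃-successors)
2. Hence ¬A ⊑ ((E ⊔ ¬D) ⊓ B): not entailed.

No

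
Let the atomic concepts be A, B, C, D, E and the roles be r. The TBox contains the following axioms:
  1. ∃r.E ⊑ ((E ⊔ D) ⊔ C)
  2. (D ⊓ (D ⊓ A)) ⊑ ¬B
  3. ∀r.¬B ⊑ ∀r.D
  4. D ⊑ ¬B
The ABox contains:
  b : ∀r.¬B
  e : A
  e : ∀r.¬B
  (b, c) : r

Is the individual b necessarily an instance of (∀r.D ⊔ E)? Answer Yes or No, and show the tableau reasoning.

1. b : (∀r.D ⊔ E)?  L(b) = {∀r.¬B} ∪ {(∃r.¬D ⊓ ¬E)}
   clash {D, ¬D} at an ∃-successor — b ∈ (∀r.D ⊔ E)
2. Hence b : (∀r.D ⊔ E): entailed.

Yes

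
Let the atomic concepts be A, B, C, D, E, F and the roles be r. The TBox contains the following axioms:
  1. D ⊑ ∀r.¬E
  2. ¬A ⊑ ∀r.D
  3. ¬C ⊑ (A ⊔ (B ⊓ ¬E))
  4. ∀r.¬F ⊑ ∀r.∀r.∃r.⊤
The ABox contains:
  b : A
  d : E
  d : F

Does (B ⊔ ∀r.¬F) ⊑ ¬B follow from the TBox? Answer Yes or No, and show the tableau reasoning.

No

1. (B ⊔ ∀r.¬F) ⊑ ¬B  ⇔  ((B ⊔ ∀r.¬F) ⊓ B) unsat w.r.t. T
   open: L(x₀) ⊇ {A, B, C, ¬D, ∃r.F} (+ ∃-successors)
2. Hence (B ⊔ ∀r.¬F) ⊑ ¬B: not entailed.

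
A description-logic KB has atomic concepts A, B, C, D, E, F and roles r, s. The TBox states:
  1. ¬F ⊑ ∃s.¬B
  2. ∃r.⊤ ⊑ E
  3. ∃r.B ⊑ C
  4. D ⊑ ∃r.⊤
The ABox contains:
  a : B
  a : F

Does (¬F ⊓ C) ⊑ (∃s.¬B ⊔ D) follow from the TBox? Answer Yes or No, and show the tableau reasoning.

Yes

1. (¬F ⊓ C) ⊑ (∃s.¬B ⊔ D)  ⇔  ((¬F ⊓ C) ⊓ (∀s.B ⊓ ¬D)) unsat w.r.t. T
   all branches close; clash {B, ¬B} at an ∃-successor
2. Hence (¬F ⊓ C) ⊑ (∃s.¬B ⊔ D): entailed.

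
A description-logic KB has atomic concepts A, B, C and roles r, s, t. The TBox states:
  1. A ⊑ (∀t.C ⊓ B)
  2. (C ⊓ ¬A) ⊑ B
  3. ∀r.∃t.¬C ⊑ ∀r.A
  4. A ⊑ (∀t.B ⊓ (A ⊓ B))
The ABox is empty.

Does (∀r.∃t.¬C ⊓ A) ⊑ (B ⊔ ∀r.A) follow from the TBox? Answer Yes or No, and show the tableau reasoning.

1. (∀r.∃t.¬C ⊓ A) ⊑ (B ⊔ ∀r.A)  ⇔  ((∀r.∃t.¬C ⊓ A) ⊓ (¬B ⊓ ∃r.¬A)) unsat w.r.t. T
   all branches close; clash {B, ¬B} at x₀
2. Hence (∀r.∃t.¬C ⊓ A) ⊑ (B ⊔ ∀r.A): entailed.

Yes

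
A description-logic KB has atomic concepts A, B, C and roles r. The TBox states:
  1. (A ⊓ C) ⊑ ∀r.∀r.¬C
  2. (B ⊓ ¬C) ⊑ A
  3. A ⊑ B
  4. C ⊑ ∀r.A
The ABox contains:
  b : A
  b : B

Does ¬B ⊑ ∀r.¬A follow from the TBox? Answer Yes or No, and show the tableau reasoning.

1. ¬B ⊑ ∀r.¬A  ⇔  (¬B ⊓ ∃r.A) unsat w.r.t. T
   open: L(x₀) ⊇ {¬A, ¬B, ¬C, ∃r.A} (+ ∃-successors)
2. Hence ¬B ⊑ ∀r.¬A: not entailed.

No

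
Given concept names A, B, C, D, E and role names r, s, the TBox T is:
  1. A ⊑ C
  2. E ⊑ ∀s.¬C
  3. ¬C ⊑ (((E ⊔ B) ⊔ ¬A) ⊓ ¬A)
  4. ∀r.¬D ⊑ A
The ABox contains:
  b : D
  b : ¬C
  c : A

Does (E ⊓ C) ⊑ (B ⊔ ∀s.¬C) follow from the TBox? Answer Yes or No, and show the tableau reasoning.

1. (E ⊓ C) ⊑ (B ⊔ ∀s.¬C)  ⇔  ((E ⊓ C) ⊓ (¬B ⊓ ∃s.C)) unsat w.r.t. T
   all branches close; clash {C, ¬C} at an ∃-successor
2. Hence (E ⊓ C) ⊑ (B ⊔ ∀s.¬C): entailed.

Yes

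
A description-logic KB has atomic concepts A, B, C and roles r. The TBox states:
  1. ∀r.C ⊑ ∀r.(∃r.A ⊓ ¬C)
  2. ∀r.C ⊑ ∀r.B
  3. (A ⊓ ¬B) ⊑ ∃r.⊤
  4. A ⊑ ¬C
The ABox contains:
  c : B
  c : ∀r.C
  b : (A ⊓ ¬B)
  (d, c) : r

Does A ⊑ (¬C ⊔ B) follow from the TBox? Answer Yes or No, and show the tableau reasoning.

1. A ⊑ (¬C ⊔ B)  ⇔  (A ⊓ (C ⊓ ¬B)) unsat w.r.t. T
   all branches close; clash {C, ¬C} at x₀
2. Hence A ⊑ (¬C ⊔ B): entailed.

Yes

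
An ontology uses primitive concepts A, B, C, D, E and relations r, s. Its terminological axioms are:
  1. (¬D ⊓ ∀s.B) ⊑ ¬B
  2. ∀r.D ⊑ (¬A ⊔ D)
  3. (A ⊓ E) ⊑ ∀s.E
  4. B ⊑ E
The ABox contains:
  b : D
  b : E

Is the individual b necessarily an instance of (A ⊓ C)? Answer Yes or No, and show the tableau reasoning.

1. b : (A ⊓ C)?  L(b) = {D, E} ∪ {(¬A ⊔ ¬C)}
   open: L(b) ⊇ {D, E, ¬A, ∃r.¬D} (+ ∃-successors) — b ∉ (A ⊓ C) possible
2. Hence b : (A ⊓ C): not entailed.

No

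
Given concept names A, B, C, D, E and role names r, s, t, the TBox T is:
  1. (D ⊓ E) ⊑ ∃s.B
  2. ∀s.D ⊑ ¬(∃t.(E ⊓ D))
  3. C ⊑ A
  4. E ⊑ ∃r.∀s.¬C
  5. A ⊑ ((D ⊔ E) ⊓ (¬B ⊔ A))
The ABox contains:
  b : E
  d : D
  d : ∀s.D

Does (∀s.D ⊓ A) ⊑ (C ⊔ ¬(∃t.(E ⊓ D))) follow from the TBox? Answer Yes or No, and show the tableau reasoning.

Yes

1. (∀s.D ⊓ A) ⊑ (C ⊔ ¬(∃t.(E ⊓ D)))  ⇔  ((∀s.D ⊓ A) ⊓ (¬C ⊓ ∃t.(E ⊓ D))) unsat w.r.t. T
   all branches close; clash {D, ¬D} at an ∃-successor
2. Hence (∀s.D ⊓ A) ⊑ (C ⊔ ¬(∃t.(E ⊓ D))): entailed.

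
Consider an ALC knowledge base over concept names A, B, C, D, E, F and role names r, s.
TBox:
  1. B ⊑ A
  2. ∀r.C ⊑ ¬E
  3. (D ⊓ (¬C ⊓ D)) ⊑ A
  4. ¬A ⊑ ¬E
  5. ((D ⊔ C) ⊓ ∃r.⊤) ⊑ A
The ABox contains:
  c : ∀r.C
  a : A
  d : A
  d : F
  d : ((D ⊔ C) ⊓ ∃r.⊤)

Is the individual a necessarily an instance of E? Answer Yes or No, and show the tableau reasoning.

1. a : E?  L(a) = {A} ∪ {¬E}
   open: L(a) ⊇ {A, ¬E} — a ∉ E possible
2. Hence a : E: not entailed.

No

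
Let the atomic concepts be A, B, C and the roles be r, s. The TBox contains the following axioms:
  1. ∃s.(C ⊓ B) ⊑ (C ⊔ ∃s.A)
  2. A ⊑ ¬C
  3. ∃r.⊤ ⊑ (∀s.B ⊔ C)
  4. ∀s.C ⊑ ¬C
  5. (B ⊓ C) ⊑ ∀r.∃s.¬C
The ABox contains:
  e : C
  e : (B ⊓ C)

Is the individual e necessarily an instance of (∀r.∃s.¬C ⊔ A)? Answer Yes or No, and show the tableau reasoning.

Yes

1. e : (∀r.∃s.¬C ⊔ A)?  L(e) = {C, (B ⊓ C)} ∪ {(∃r.∀s.C ⊓ ¬A)}
   clash {C, ¬C} at e — e ∈ (∀r.∃s.¬C ⊔ A)
2. Hence e : (∀r.∃s.¬C ⊔ A): entailed.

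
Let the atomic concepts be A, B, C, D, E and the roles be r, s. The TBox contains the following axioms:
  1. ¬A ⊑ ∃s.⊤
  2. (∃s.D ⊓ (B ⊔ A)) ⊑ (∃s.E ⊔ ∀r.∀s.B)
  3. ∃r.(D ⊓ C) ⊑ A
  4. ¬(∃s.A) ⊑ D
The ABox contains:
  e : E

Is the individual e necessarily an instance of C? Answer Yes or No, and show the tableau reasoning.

No

1. e : C?  L(e) = {E} ∪ {¬C}
   open: L(e) ⊇ {A, E, ¬C, ∀s.¬D, ∃s.A} (+ ∃-successors) — e ∉ C possible
2. Hence e : C: not entailed.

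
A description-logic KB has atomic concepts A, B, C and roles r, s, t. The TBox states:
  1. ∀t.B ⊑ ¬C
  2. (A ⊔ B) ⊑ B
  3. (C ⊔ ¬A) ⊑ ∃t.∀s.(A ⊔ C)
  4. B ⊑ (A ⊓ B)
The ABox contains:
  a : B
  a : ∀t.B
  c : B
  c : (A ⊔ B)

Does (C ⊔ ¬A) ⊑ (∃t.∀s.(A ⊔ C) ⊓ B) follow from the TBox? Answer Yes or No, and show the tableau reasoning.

No

1. (C ⊔ ¬A) ⊑ (∃t.∀s.(A ⊔ C) ⊓ B)  ⇔  ((C ⊔ ¬A) ⊓ (∀t.∃s.(¬A ⊓ ¬C) ⊔ ¬B)) unsat w.r.t. T
   apply at x₀: (C ⊔ ¬A)⊑∃t.∀s.(A ⊔ C)
   open: L(x₀) ⊇ {C, ¬A, ¬B, ∃t.¬B, ∃t.∀s.(A ⊔ C)} (+ ∃-successors)
2. Hence (C ⊔ ¬A) ⊑ (∃t.∀s.(A ⊔ C) ⊓ B): not entailed.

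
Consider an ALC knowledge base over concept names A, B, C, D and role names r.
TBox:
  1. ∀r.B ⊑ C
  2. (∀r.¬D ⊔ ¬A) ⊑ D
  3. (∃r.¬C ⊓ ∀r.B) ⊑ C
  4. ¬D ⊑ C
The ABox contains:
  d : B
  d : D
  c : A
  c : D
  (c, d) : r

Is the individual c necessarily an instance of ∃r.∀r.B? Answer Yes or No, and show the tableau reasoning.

1. c : ∃r.∀r.B?  L(c) = {A, D} ∪ {∀r.∃r.¬B}
   open: L(c) ⊇ {A, D, ∀r.∃r.¬B, ∃r.¬B} (+ ∃-successors) — c ∉ ∃r.∀r.B possible
2. Hence c : ∃r.∀r.B: not entailed.

No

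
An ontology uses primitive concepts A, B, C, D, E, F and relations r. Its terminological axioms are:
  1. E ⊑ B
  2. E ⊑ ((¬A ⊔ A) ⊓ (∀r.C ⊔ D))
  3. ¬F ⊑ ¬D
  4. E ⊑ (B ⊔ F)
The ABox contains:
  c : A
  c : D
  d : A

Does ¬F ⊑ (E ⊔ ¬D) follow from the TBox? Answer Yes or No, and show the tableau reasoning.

Yes

1. ¬F ⊑ (E ⊔ ¬D)  ⇔  (¬F ⊓ (¬E ⊓ D)) unsat w.r.t. T
   all branches close; clash {D, ¬D} at x₀
2. Hence ¬F ⊑ (E ⊔ ¬D): entailed.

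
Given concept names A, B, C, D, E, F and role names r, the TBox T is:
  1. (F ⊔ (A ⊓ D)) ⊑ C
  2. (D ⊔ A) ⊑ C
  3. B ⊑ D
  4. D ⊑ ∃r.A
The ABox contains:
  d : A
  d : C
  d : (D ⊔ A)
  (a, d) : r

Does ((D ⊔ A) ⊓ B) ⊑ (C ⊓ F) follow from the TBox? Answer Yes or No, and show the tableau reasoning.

1. ((D ⊔ A) ⊓ B) ⊑ (C ⊓ F)  ⇔  (((D ⊔ A) ⊓ B) ⊓ (¬C ⊔ ¬F)) unsat w.r.t. T
   apply at x₀: (D ⊔ A)⊑C; B⊑D
   open: L(x₀) ⊇ {B, C, D, ¬F, ∃r.A} (+ ∃-successors)
2. Hence ((D ⊔ A) ⊓ B) ⊑ (C ⊓ F): not entailed.

No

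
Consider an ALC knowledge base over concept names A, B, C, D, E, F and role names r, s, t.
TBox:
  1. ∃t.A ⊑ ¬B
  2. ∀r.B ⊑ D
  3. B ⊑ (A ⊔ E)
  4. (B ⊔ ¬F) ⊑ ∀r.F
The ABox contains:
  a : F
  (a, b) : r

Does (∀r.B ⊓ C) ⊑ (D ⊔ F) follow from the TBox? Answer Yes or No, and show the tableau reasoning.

Yes

1. (∀r.B ⊓ C) ⊑ (D ⊔ F)  ⇔  ((∀r.B ⊓ C) ⊓ (¬D ⊓ ¬F)) unsat w.r.t. T
   all branches close; clash {D, ¬D} at x₀
2. Hence (∀r.B ⊓ C) ⊑ (D ⊔ F): entailed.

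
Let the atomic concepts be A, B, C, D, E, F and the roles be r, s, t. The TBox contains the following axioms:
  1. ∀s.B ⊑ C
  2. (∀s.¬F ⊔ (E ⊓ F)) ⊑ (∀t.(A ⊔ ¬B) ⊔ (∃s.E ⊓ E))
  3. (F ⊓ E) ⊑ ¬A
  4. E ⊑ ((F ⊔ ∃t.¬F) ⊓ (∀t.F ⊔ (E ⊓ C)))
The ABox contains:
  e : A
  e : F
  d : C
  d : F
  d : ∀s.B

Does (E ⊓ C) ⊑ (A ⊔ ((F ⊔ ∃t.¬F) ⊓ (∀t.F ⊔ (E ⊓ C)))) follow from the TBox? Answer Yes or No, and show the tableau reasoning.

1. (E ⊓ C) ⊑ (A ⊔ ((F ⊔ ∃t.¬F) ⊓ (∀t.F ⊔ (E ⊓ C))))  ⇔  ((E ⊓ C) ⊓ (¬A ⊓ ((¬F ⊓ ∀t.F) ⊔ (∃t.¬F ⊓ (¬E ⊔ ¬C))))) unsat w.r.t. T
   all branches close; clash {C, ¬C} at x₀
2. Hence (E ⊓ C) ⊑ (A ⊔ ((F ⊔ ∃t.¬F) ⊓ (∀t.F ⊔ (E ⊓ C)))): entailed.

Yes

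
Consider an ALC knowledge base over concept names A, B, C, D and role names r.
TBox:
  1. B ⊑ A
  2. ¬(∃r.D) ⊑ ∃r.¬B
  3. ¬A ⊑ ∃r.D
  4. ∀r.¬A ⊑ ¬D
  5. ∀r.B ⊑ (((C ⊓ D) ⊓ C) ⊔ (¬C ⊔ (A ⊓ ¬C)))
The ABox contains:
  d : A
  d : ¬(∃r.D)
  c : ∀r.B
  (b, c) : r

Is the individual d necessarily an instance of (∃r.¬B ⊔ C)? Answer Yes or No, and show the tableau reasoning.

1. d : (∃r.¬B ⊔ C)?  L(d) = {A, ¬(∃r.D)} ∪ {(∀r.B ⊓ ¬C)}
   clash {B, ¬B} at an ∃-successor — d ∈ (∃r.¬B ⊔ C)
2. Hence d : (∃r.¬B ⊔ C): entailed.

Yes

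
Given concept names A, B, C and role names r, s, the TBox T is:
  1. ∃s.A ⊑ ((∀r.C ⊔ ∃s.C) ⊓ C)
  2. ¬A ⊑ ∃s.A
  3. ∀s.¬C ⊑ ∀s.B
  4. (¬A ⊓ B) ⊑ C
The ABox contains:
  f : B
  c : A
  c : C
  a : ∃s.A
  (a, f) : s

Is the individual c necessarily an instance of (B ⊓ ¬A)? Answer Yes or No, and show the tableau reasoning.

1. c : (B ⊓ ¬A)?  L(c) = {A, C} ∪ {(¬B ⊔ A)}
   open: L(c) ⊇ {A, C, ∀s.¬A, ∃s.C} (+ ∃-successors) — c ∉ (B ⊓ ¬A) possible
2. Hence c : (B ⊓ ¬A): not entailed.

No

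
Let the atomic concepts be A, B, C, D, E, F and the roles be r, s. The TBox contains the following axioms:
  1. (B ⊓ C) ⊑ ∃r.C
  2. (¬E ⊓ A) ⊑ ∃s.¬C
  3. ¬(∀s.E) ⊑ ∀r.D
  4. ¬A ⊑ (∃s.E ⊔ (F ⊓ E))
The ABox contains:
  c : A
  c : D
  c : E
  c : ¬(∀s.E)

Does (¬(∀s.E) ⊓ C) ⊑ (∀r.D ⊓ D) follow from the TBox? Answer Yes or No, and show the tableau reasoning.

1. (¬(∀s.E) ⊓ C) ⊑ (∀r.D ⊓ D)  ⇔  ((∃s.¬E ⊓ C) ⊓ (∃r.¬D ⊔ ¬D)) unsat w.r.t. T
   apply at x₀: ¬(∀s.E)⊑∀r.D
   open: L(x₀) ⊇ {A, C, E, ¬B, ¬D, …} (+ ∃-successors)
2. Hence (¬(∀s.E) ⊓ C) ⊑ (∀r.D ⊓ D): not entailed.

No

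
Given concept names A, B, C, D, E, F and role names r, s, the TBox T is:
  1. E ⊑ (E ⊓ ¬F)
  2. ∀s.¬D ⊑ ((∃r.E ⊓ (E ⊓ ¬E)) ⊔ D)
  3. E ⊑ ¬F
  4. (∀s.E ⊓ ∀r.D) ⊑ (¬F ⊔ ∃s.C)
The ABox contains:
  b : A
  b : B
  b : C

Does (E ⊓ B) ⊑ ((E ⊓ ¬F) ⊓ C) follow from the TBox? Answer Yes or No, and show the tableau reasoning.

1. (E ⊓ B) ⊑ ((E ⊓ ¬F) ⊓ C)  ⇔  ((E ⊓ B) ⊓ ((¬E ⊔ F) ⊔ ¬C)) unsat w.r.t. T
   apply at x₀: E⊑(E ⊓ ¬F); E⊑¬F
   open: L(x₀) ⊇ {B, E, ¬C, ¬F, ∃s.D, …} (+ ∃-successors)
2. Hence (E ⊓ B) ⊑ ((E ⊓ ¬F) ⊓ C): not entailed.

No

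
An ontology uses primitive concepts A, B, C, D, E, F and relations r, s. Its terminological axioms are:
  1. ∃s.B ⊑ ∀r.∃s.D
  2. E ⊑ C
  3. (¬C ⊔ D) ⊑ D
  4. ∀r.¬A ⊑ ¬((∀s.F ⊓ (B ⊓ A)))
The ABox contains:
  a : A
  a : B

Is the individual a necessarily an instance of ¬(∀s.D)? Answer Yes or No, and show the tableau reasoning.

1. a : ¬(∀s.D)?  L(a) = {A, B} ∪ {∀s.D}
   open: L(a) ⊇ {A, B, C, ¬D, ¬E, …} (+ ∃-successors) — a ∉ ¬(∀s.D) possible
2. Hence a : ¬(∀s.D): not entailed.

No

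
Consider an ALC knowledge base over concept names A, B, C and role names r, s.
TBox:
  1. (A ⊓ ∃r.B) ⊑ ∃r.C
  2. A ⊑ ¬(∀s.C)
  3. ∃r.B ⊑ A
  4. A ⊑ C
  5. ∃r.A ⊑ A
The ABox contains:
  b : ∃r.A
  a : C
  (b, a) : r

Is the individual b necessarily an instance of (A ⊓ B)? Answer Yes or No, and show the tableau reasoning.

1. b : (A ⊓ B)?  L(b) = {∃r.A} ∪ {(¬A ⊔ ¬B)}
   apply at b: ∃r.A⊑A
   open: L(b) ⊇ {A, C, ¬B, ∀r.¬B, ∃r.A, …} (+ ∃-successors) — b ∉ (A ⊓ B) possible
2. Hence b : (A ⊓ B): not entailed.

No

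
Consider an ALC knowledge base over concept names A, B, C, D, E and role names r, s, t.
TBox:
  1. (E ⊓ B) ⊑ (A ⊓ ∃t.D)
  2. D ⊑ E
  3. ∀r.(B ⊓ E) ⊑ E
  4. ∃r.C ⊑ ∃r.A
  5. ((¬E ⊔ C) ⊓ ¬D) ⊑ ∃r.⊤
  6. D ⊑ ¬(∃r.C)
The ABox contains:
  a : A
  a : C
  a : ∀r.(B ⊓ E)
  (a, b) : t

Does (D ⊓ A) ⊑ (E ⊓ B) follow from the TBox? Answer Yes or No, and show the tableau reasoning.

1. (D ⊓ A) ⊑ (E ⊓ B)  ⇔  ((D ⊓ A) ⊓ (¬E ⊔ ¬B)) unsat w.r.t. T
   apply at x₀: D⊑E; D⊑¬(∃r.C)
   open: L(x₀) ⊇ {A, D, E, ¬B, ∀r.¬C}
2. Hence (D ⊓ A) ⊑ (E ⊓ B): not entailed.

No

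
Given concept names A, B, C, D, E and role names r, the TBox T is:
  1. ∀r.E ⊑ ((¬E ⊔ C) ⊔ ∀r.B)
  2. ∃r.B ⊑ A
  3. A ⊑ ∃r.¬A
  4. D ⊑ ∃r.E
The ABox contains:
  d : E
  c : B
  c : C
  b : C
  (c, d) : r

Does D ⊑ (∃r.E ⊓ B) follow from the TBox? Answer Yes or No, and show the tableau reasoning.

No

1. D ⊑ (∃r.E ⊓ B)  ⇔  (D ⊓ (∀r.¬E ⊔ ¬B)) unsat w.r.t. T
   apply at x₀: D⊑∃r.E
   open: L(x₀) ⊇ {D, ¬A, ¬B, ∀r.¬B, ∃r.E, …} (+ ∃-successors)
2. Hence D ⊑ (∃r.E ⊓ B): not entailed.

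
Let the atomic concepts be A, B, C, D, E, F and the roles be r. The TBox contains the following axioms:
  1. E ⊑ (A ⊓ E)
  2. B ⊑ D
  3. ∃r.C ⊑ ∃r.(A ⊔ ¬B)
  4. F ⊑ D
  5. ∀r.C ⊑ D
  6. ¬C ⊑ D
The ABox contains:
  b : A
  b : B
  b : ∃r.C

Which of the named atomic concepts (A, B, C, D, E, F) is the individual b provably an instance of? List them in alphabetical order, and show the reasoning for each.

{A, B, D}

1. b : A?  L(b) = {A, B, ∃r.C} ∪ {¬A}
   clash {A, ¬A} at b — b ∈ A
2. b : B?  L(b) = {A, B, ∃r.C} ∪ {¬B}
   clash {B, ¬B} at b — b ∈ B
3. b : C?  L(b) = {A, B, ∃r.C} ∪ {¬C}
   apply at b: B⊑D; ∃r.C⊑∃r.(A ⊔ ¬B); ¬C⊑D
   open: L(b) ⊇ {A, B, D, ¬C, ¬E, …} (+ ∃-successors) — b ∉ C possible
4. b : D?  L(b) = {A, B, ∃r.C} ∪ {¬D}
   clash {D, ¬D} at b — b ∈ D
5. b : E?  L(b) = {A, B, ∃r.C} ∪ {¬E}
   apply at b: B⊑D; ∃r.C⊑∃r.(A ⊔ ¬B)
   open: L(b) ⊇ {A, B, C, D, ¬E, …} (+ ∃-successors) — b ∉ E possible
6. b : F?  L(b) = {A, B, ∃r.C} ∪ {¬F}
   apply at b: B⊑D; ∃r.C⊑∃r.(A ⊔ ¬B)
   open: L(b) ⊇ {A, B, C, D, ¬E, …} (+ ∃-successors) — b ∉ F possible
7. Entailed for b: {A, B, D}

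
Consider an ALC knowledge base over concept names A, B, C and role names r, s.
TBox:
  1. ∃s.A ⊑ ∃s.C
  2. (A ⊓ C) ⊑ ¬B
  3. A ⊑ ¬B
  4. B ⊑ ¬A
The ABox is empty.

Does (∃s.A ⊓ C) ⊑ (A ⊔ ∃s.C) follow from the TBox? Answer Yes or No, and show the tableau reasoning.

1. (∃s.A ⊓ C) ⊑ (A ⊔ ∃s.C)  ⇔  ((∃s.A ⊓ C) ⊓ (¬A ⊓ ∀s.¬C)) unsat w.r.t. T
   all branches close; clash {C, ¬C} at an ∃-successor
2. Hence (∃s.A ⊓ C) ⊑ (A ⊔ ∃s.C): entailed.

Yes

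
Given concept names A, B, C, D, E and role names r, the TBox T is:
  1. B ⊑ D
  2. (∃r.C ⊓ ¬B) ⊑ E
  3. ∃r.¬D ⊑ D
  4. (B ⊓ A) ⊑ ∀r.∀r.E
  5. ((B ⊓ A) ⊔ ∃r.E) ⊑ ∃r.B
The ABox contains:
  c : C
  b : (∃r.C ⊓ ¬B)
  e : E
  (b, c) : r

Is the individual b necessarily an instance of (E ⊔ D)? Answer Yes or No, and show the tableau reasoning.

1. b : (E ⊔ D)?  L(b) = {(∃r.C ⊓ ¬B)} ∪ {(¬E ⊓ ¬D)}
   clash {D, ¬D} at b — b ∈ (E ⊔ D)
2. Hence b : (E ⊔ D): entailed.

Yes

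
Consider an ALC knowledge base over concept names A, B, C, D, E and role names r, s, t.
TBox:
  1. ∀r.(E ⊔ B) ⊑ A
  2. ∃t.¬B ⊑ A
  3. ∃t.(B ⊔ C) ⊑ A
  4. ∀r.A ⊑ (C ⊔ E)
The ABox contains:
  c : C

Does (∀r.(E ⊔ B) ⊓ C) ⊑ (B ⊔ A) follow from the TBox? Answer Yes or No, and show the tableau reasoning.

1. (∀r.(E ⊔ B) ⊓ C) ⊑ (B ⊔ A)  ⇔  ((∀r.(E ⊔ B) ⊓ C) ⊓ (¬B ⊓ ¬A)) unsat w.r.t. T
   all branches close; clash {A, ¬A} at x₀
2. Hence (∀r.(E ⊔ B) ⊓ C) ⊑ (B ⊔ A): entailed.

Yes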